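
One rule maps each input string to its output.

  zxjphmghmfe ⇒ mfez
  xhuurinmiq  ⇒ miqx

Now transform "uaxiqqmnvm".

In each case the input is transformed by: move the last 3 characters to the front (rotate right by 3), then keep only the first 4 characters.
On "uaxiqqmnvm": the first step gives "nvmuaxiqqm", and the second then gives "nvmu".

nvmu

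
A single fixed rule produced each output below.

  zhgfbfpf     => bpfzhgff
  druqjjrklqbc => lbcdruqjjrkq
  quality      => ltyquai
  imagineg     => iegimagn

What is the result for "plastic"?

The rule is to move the last 3 characters to the front (rotate right by 3), then swap the first and last characters.
Starting from "plastic": after the first operation, "ticplas"; after the second, "sicplat".

sicplat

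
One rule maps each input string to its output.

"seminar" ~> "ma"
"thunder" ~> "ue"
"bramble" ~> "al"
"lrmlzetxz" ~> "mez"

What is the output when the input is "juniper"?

ne

The rule is to keep one character in every 3, starting at position 3 (positions 3rd, 6th, 9th, ...).
On "juniper" that produces "ne".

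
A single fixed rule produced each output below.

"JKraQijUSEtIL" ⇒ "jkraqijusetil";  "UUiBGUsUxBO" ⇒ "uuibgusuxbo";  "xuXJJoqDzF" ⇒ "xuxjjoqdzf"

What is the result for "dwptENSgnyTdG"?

dwptensgnytdg

The rule is to convert every letter to lowercase.
"dwptENSgnyTdG" → "dwptensgnytdg".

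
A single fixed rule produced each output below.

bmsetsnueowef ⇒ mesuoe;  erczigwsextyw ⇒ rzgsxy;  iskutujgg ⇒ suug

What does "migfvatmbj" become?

The pattern: keep every other character starting from the second (positions 2nd, 4th, 6th, ...).
So "migfvatmbj" becomes "ifamj".

ifamj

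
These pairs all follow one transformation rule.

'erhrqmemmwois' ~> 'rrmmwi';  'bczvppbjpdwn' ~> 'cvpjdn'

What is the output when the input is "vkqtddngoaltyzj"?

In each case the input is transformed by: keep every other character starting from the second (positions 2nd, 4th, 6th, ...).
"vkqtddngoaltyzj" → "ktdgatz".

ktdgatz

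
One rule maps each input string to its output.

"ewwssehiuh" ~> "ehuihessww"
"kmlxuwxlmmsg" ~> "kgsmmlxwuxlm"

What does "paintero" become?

poretnia

The pattern: reverse the string, then move the last character to the front.
Starting from "paintero": after the first operation, "oretniap"; after the second, "poretnia".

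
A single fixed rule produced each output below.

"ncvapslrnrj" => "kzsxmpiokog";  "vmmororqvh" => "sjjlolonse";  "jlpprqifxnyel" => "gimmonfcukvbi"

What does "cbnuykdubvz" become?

zykrvharysw

Rule — shift every letter 3 places backward in the alphabet (wrapping around).
"cbnuykdubvz" → "zykrvharysw".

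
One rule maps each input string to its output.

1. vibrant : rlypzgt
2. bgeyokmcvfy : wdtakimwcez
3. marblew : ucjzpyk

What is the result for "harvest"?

rqctpyf

In each case the input is transformed by: reverse the string, then shift every letter 2 places backward in the alphabet (wrapping around).
Working it through for "harvest": intermediate "tsevrah", final "rqctpyf".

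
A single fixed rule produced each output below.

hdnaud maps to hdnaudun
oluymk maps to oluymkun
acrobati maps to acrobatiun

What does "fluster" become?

flusterun

The transformation: append "un".
So "fluster" becomes "flusterun".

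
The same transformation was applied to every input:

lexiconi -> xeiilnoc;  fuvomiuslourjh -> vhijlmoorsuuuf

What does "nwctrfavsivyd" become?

In each case the input is transformed by: sort the characters into alphabetical order, then swap the first and last characters.
Applying that to "nwctrfavsivyd" gives "ycdfinrstvvwa".

ycdfinrstvvwa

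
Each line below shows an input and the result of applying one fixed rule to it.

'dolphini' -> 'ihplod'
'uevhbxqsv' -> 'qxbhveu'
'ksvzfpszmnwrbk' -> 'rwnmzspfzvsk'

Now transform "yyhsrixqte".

Each output is the input with this applied: reverse the string, then delete the first 2 characters.
Working it through for "yyhsrixqte": intermediate "etqxirshyy", final "qxirshyy".

qxirshyy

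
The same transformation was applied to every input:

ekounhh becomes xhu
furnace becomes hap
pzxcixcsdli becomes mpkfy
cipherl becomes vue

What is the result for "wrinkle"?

The rule is to keep every other character starting from the second (positions 2nd, 4th, 6th, ...), then shift every letter 13 places forward in the alphabet (wrapping around) — i.e. ROT13.
Working it through for "wrinkle": intermediate "rnl", final "eay".

eay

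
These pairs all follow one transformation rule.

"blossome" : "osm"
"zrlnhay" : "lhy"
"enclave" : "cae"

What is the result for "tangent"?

net

The rule is to delete the first 2 characters, then keep every other character starting from the first (positions 1st, 3rd, 5th, ...).
"tangent" → "net".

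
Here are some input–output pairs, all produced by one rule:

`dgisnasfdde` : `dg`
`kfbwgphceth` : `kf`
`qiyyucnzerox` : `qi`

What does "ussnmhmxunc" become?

The rule is to keep only the first 2 characters.
Doing the same to "ussnmhmxunc": "us".

us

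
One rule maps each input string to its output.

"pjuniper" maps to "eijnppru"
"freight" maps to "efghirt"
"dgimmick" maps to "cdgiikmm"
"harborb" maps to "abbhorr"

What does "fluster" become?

The rule is to sort the characters into alphabetical order.
So "fluster" becomes "eflrstu".

eflrstu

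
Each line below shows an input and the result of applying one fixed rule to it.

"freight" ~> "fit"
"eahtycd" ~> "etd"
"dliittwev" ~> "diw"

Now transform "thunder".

Looking at the pairs, the operation is to keep one character in every 3, starting at position 1 (positions 1st, 4th, 7th, ...).
Doing the same to "thunder": "tnr".

tnr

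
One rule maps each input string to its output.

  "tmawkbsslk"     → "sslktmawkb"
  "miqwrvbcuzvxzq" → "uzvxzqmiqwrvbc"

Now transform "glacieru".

eruglaci

In each case the input is transformed by: swap the front and back halves of the string, then move the first character to the end.
On "glacieru": the first step gives "ieruglac", and the second then gives "eruglaci".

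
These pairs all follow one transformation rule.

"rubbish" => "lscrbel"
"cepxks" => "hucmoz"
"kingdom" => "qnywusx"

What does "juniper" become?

szobtex

Looking at the pairs, the operation is to move the first 3 characters to the end (rotate left by 3), then shift every letter 10 places forward in the alphabet (wrapping around).
Working it through for "juniper": intermediate "iperjun", final "szobtex".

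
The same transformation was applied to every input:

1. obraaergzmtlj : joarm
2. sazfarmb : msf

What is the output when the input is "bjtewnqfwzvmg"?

In each case the input is transformed by: keep one character in every 3, starting at position 1 (positions 1st, 4th, 7th, ...), then move the last character to the front.
Starting from "bjtewnqfwzvmg": after the first operation, "beqzg"; after the second, "gbeqz".

gbeqz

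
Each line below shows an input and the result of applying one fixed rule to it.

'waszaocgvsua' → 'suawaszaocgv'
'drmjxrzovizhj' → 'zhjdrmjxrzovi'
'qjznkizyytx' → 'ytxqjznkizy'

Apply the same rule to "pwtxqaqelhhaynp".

What's happening: move the last 3 characters to the front (rotate right by 3).
"pwtxqaqelhhaynp" → "ynppwtxqaqelhha".

ynppwtxqaqelhha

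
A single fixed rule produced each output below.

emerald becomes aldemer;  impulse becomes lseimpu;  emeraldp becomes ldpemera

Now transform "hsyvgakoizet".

Each output is the input with this applied: move the last 3 characters to the front (rotate right by 3).
For "hsyvgakoizet" the result is "zethsyvgakoi".

zethsyvgakoi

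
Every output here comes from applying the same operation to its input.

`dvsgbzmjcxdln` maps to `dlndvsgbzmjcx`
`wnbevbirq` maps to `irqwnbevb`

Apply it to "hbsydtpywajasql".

What's happening: move the last 3 characters to the front (rotate right by 3).
On "hbsydtpywajasql" that produces "sqlhbsydtpywaja".

sqlhbsydtpywaja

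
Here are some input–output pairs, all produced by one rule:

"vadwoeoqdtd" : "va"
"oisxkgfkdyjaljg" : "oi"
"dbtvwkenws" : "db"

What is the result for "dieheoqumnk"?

Each output is the input with this applied: keep only the first 2 characters.
So "dieheoqumnk" becomes "di".

di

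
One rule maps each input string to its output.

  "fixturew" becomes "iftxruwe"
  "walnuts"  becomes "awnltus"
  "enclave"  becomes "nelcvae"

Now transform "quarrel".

Rule — swap each adjacent pair of characters (1↔2, 3↔4, ...).
Applying that to "quarrel" gives "uqraerl".

uqraerl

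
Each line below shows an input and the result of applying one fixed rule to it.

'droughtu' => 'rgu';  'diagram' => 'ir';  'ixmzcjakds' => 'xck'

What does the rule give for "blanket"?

In each case the input is transformed by: keep one character in every 3, starting at position 2 (positions 2nd, 5th, 8th, ...).
So "blanket" becomes "lk".

lk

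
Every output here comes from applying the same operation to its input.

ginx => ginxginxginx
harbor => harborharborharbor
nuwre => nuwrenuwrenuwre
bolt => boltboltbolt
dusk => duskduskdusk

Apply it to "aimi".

aimiaimiaimi

Rule — write the whole string 3 times in a row.
Applying that to "aimi" gives "aimiaimiaimi".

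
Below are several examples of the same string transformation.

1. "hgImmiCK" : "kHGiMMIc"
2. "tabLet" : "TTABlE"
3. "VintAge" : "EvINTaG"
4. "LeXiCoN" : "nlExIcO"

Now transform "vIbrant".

The transformation: move the last character to the front, then flip the case of every letter.
For "vIbrant", step one produces "tvIbran"; step two turns that into "TViBRAN".

TViBRAN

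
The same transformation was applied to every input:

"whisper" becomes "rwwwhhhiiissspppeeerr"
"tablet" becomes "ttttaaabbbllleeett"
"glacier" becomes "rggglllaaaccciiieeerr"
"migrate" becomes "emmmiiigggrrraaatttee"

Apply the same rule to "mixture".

emmmiiixxxtttuuurrree

The rule is to repeat every character 3 times, then move the last character to the front.
On "mixture" that produces "emmmiiixxxtttuuurrree".
(Check on "whisper": → "wwwhhhiiissspppeeerrr" → "rwwwhhhiiissspppeeerr" ✓)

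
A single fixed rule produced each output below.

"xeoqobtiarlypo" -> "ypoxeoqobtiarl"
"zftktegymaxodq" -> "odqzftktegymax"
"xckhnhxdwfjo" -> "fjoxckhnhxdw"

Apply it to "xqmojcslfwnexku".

xkuxqmojcslfwne

In each case the input is transformed by: move the last 3 characters to the front (rotate right by 3).
For "xqmojcslfwnexku" the result is "xkuxqmojcslfwne".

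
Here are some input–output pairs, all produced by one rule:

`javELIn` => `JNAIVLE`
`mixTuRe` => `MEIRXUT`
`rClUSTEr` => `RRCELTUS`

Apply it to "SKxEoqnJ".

SJKNXQEO

Rule — take characters alternately from the front and the back (1st, last, 2nd, 2nd-last, ...), then convert every letter to uppercase.
Applying both steps to "SKxEoqnJ": "SJKnxqEo", then "SJKNXQEO".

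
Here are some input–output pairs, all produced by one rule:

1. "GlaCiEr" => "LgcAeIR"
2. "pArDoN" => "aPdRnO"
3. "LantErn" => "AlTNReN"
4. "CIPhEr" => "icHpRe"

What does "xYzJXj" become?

What's happening: swap each adjacent pair of characters (1↔2, 3↔4, ...), then flip the case of every letter.
For "xYzJXj", step one produces "YxJzjX"; step two turns that into "yXjZJx".

yXjZJx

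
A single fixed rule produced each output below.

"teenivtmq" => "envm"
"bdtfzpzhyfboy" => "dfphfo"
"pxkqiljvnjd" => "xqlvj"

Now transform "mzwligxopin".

Looking at the pairs, the operation is to keep every other character starting from the second (positions 2nd, 4th, 6th, ...).
"mzwligxopin" → "zlgoi".

zlgoi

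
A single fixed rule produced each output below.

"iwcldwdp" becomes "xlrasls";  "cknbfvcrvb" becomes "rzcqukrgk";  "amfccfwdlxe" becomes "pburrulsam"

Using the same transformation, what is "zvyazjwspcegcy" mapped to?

The rule is to delete the last character, then shift every letter 11 places backward in the alphabet (wrapping around).
"zvyazjwspcegcy" → "oknpoylhertvr".
(Check on "iwcldwdp": → "iwcldwd" → "xlrasls" ✓)

oknpoylhertvr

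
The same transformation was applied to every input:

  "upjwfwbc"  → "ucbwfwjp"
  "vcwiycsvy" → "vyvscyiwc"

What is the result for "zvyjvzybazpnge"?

The rule is to reverse the string, then move the last character to the front.
For "zvyjvzybazpnge", step one produces "egnpzabyzvjyvz"; step two turns that into "zegnpzabyzvjyv".

zegnpzabyzvjyv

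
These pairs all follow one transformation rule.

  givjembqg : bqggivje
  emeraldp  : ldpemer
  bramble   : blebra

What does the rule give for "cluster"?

terclu

What's happening: move the last 3 characters to the front (rotate right by 3), then delete the last character.
On "cluster": the first step gives "terclus", and the second then gives "terclu".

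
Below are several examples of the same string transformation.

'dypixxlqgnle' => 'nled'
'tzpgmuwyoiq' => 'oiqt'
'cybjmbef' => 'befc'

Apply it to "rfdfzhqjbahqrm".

Each output is the input with this applied: move the last 3 characters to the front (rotate right by 3), then keep only the first 4 characters.
Starting from "rfdfzhqjbahqrm": after the first operation, "qrmrfdfzhqjbah"; after the second, "qrmr".

qrmr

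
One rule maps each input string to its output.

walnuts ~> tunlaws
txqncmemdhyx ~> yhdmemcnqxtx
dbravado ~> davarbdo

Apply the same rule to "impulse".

slupmie

What's happening: reverse the string, then move the first character to the end.
For "impulse" the result is "slupmie".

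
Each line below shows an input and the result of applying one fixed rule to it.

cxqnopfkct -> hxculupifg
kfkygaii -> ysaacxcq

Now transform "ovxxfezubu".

wrmtmgnppx

Rule — swap the front and back halves of the string, then shift every letter 8 places backward in the alphabet (wrapping around).
"ovxxfezubu" → "ezubuovxxf" → "wrmtmgnppx".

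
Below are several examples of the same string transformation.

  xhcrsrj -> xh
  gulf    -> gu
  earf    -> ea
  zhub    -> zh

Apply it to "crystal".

Each output is the input with this applied: keep only the first 2 characters.
Applying that to "crystal" gives "cr".

cr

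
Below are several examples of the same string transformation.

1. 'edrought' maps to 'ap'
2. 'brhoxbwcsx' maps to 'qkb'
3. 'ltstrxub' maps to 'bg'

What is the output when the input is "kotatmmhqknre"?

In each case the input is transformed by: keep one character in every 3, starting at position 3 (positions 3rd, 6th, 9th, ...), then shift every letter 9 places forward in the alphabet (wrapping around).
Working it through for "kotatmmhqknre": intermediate "tmqr", final "cvza".
(Check on "edrought": → "rg" → "ap" ✓)

cvza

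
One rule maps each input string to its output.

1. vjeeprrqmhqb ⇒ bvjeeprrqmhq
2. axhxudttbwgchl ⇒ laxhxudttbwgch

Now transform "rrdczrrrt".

trrdczrrr

The transformation: move the last character to the front.
So "rrdczrrrt" becomes "trrdczrrr".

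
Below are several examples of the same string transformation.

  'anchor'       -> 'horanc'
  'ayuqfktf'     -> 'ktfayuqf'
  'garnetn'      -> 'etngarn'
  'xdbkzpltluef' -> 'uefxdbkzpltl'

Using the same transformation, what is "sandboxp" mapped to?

oxpsandb

What's happening: move the last 3 characters to the front (rotate right by 3).
Doing the same to "sandboxp": "oxpsandb".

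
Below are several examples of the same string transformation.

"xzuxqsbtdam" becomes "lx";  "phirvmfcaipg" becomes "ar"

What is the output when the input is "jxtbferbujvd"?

Rule — shift every letter 11 places forward in the alphabet (wrapping around), then keep only the last 2 characters.
On "jxtbferbujvd": the first step gives "uiemqpcmfugo", and the second then gives "go".

go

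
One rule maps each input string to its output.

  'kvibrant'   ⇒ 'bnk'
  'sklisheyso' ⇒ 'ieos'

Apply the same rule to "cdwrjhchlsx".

rcsc

Looking at the pairs, the operation is to keep one character in every 3, starting at position 1 (positions 1st, 4th, 7th, ...), then move the first character to the end.
Starting from "cdwrjhchlsx": after the first operation, "crcs"; after the second, "rcsc".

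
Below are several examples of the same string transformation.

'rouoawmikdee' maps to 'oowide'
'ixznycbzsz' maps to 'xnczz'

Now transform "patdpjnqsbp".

adjqb

Each output is the input with this applied: keep every other character starting from the second (positions 2nd, 4th, 6th, ...).
Applying that to "patdpjnqsbp" gives "adjqb".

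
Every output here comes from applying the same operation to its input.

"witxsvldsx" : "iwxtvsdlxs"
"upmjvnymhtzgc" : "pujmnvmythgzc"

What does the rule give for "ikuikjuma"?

Rule — swap each adjacent pair of characters (1↔2, 3↔4, ...).
On "ikuikjuma" that produces "kiiujkmua".

kiiujkmua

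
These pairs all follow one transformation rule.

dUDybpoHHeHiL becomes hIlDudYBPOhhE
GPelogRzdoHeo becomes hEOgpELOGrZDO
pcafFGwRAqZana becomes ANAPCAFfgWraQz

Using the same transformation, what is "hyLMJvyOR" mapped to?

YorHYlmjV

The rule is to flip the case of every letter, then move the last 3 characters to the front (rotate right by 3).
Working it through for "hyLMJvyOR": intermediate "HYlmjVYor", final "YorHYlmjV".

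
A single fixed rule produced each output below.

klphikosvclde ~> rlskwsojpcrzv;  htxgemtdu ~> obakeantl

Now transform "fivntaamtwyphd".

mkpocwufadhaht

The rule is to take characters alternately from the front and the back (1st, last, 2nd, 2nd-last, ...), then shift every letter 7 places forward in the alphabet (wrapping around).
"fivntaamtwyphd" → "mkpocwufadhaht".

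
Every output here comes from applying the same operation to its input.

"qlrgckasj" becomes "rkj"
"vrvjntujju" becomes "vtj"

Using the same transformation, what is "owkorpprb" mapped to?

kpb

What's happening: keep one character in every 3, starting at position 3 (positions 3rd, 6th, 9th, ...).
"owkorpprb" → "kpb".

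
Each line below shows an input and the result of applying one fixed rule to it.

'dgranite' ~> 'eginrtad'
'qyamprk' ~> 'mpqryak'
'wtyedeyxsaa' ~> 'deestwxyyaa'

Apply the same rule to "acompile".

eilmopac

The transformation: sort the characters into alphabetical order, then move the first 2 characters to the end (rotate left by 2).
Applying both steps to "acompile": "aceilmop", then "eilmopac".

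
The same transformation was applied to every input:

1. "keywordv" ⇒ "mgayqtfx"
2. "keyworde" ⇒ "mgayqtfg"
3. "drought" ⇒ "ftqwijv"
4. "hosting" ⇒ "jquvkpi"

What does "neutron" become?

Looking at the pairs, the operation is to shift every letter 2 places forward in the alphabet (wrapping around).
Doing the same to "neutron": "pgwvtqp".

pgwvtqp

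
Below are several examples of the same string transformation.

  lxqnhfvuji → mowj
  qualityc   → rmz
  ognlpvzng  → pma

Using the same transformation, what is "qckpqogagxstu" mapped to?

rqhyv

The transformation: shift every letter 1 place forward in the alphabet (wrapping around), then keep one character in every 3, starting at position 1 (positions 1st, 4th, 7th, ...).
Working it through for "qckpqogagxstu": intermediate "rdlqrphbhytuv", final "rqhyv".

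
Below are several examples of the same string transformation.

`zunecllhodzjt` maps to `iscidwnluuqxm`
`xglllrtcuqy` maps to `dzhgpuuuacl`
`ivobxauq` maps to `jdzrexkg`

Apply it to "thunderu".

The pattern: shift every letter 9 places forward in the alphabet (wrapping around), then move the last 3 characters to the front (rotate right by 3).
For "thunderu", step one produces "cqdwmnad"; step two turns that into "nadcqdwm".

nadcqdwm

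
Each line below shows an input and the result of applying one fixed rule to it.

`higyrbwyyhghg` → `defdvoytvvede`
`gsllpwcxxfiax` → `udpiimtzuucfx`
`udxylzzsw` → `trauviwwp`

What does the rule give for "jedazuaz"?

The pattern: shift every letter 3 places backward in the alphabet (wrapping around), then move the last character to the front.
Applying both steps to "jedazuaz": "gbaxwrxw", then "wgbaxwrx".
(Check on "gsllpwcxxfiax": → "dpiimtzuucfxu" → "udpiimtzuucfx" ✓)

wgbaxwrx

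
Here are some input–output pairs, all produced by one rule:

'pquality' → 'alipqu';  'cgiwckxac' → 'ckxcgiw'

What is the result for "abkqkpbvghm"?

Each output is the input with this applied: delete the last 2 characters, then move the last 3 characters to the front (rotate right by 3).
Applying both steps to "abkqkpbvghm": "abkqkpbvg", then "bvgabkqkp".

bvgabkqkp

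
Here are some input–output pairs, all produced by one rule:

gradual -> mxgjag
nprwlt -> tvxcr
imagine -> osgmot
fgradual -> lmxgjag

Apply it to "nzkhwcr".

Rule — delete the last character, then shift every letter 6 places forward in the alphabet (wrapping around).
For "nzkhwcr", step one produces "nzkhwc"; step two turns that into "tfqnci".

tfqnci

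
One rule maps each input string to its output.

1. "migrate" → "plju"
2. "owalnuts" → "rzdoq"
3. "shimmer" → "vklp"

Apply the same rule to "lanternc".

odqwh

Looking at the pairs, the operation is to shift every letter 3 places forward in the alphabet (wrapping around), then delete the last 3 characters.
Working it through for "lanternc": intermediate "odqwhuqf", final "odqwh".
(Check on "migrate": → "pljudwh" → "plju" ✓)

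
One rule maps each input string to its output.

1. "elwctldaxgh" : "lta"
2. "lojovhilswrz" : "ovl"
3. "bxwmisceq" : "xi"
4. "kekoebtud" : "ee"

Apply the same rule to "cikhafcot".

ia

Each output is the input with this applied: delete the last 2 characters, then keep one character in every 3, starting at position 2 (positions 2nd, 5th, 8th, ...).
Working it through for "cikhafcot": intermediate "cikhafc", final "ia".
(Check on "bxwmisceq": → "bxwmisc" → "xi" ✓)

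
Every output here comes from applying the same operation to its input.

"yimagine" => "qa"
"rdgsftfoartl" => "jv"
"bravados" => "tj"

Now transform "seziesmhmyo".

Looking at the pairs, the operation is to shift every letter 8 places backward in the alphabet (wrapping around), then keep only the first 2 characters.
For "seziesmhmyo", step one produces "kwrawkezeqg"; step two turns that into "kw".

kw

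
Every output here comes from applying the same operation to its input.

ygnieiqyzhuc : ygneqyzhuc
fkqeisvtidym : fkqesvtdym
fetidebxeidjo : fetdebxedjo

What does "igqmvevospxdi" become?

gqmvevospxd

In each case the input is transformed by: remove every "i".
"igqmvevospxdi" → "gqmvevospxd".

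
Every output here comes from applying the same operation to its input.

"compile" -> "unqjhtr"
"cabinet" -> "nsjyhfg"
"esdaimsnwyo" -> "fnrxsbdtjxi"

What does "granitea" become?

In each case the input is transformed by: shift every letter 5 places forward in the alphabet (wrapping around), then move the first 3 characters to the end (rotate left by 3).
Working it through for "granitea": intermediate "lwfsnyjf", final "snyjflwf".

snyjflwf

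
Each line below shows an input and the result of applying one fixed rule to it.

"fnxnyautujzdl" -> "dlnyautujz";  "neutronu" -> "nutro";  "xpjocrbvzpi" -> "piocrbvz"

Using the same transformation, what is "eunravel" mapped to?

elrav

Rule — delete the first 3 characters, then move the last 2 characters to the front (rotate right by 2).
Working it through for "eunravel": intermediate "ravel", final "elrav".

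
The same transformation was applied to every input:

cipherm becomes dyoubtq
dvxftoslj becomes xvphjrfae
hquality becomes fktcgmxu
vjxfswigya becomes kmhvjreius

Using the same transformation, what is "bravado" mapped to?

pandmhm

In each case the input is transformed by: move the last 2 characters to the front (rotate right by 2), then shift every letter 12 places forward in the alphabet (wrapping around).
For "bravado", step one produces "dobrava"; step two turns that into "pandmhm".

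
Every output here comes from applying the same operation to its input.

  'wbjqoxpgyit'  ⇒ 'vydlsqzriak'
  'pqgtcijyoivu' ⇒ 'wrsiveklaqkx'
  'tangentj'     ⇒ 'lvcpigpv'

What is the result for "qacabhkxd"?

fscecdjmz

Looking at the pairs, the operation is to shift every letter 2 places forward in the alphabet (wrapping around), then move the last character to the front.
Applying that to "qacabhkxd" gives "fscecdjmz".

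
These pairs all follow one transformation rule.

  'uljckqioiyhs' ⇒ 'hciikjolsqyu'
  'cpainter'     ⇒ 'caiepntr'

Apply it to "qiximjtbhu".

The transformation: sort the characters into alphabetical order, then swap each adjacent pair of characters (1↔2, 3↔4, ...).
Working it through for "qiximjtbhu": intermediate "bhiijmqtux", final "hbiimjtqxu".

hbiimjtqxu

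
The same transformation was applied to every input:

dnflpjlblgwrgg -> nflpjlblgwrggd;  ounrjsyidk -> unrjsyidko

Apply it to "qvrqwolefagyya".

The pattern: move the first character to the end.
Doing the same to "qvrqwolefagyya": "vrqwolefagyyaq".

vrqwolefagyyaq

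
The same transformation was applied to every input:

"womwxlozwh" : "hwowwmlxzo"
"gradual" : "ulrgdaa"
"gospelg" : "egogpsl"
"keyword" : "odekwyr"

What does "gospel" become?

leogps

The pattern: swap each adjacent pair of characters (1↔2, 3↔4, ...), then move the last 2 characters to the front (rotate right by 2).
Starting from "gospel": after the first operation, "ogpsle"; after the second, "leogps".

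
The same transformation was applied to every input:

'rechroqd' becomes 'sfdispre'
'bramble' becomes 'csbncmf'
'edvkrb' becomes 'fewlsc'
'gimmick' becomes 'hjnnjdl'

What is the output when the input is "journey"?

The pattern: shift every letter 1 place forward in the alphabet (wrapping around).
On "journey" that produces "kpvsofz".

kpvsofz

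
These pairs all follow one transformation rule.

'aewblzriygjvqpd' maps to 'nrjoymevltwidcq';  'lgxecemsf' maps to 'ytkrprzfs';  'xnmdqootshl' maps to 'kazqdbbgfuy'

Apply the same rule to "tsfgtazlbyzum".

In each case the input is transformed by: shift every letter 13 places forward in the alphabet (wrapping around) — i.e. ROT13.
"tsfgtazlbyzum" → "gfstgnmyolmhz".

gfstgnmyolmhz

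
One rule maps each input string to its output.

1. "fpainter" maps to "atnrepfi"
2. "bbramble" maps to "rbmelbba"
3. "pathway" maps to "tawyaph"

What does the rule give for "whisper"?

ieprhws

The transformation: swap each adjacent pair of characters (1↔2, 3↔4, ...), then move the first 3 characters to the end (rotate left by 3).
For "whisper", step one produces "hwsiepr"; step two turns that into "ieprhws".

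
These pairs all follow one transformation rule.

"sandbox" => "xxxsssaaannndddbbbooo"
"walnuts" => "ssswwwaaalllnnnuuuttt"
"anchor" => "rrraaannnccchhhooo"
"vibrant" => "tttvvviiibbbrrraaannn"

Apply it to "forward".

dddfffooorrrwwwaaarrr

The rule is to move the last character to the front, then repeat every character 3 times.
On "forward": the first step gives "dforwar", and the second then gives "dddfffooorrrwwwaaarrr".
(Check on "vibrant": → "tvibran" → "tttvvviiibbbrrraaannn" ✓)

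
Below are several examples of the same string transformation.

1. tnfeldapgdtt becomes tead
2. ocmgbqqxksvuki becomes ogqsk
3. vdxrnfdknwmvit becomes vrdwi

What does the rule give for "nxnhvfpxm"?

Each output is the input with this applied: keep one character in every 3, starting at position 1 (positions 1st, 4th, 7th, ...).
Doing the same to "nxnhvfpxm": "nhp".

nhp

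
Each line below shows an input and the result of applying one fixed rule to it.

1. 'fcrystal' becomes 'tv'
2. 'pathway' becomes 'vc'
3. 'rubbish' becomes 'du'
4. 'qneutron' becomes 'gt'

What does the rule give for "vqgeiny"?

What's happening: keep one character in every 3, starting at position 3 (positions 3rd, 6th, 9th, ...), then shift every letter 2 places forward in the alphabet (wrapping around).
For "vqgeiny" the result is "ip".
(Check on "rubbish": → "bs" → "du" ✓)

ip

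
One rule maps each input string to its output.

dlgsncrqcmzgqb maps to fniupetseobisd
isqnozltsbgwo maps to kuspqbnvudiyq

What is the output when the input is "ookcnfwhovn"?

qqmephyjqxp

In each case the input is transformed by: shift every letter 2 places forward in the alphabet (wrapping around).
So "ookcnfwhovn" becomes "qqmephyjqxp".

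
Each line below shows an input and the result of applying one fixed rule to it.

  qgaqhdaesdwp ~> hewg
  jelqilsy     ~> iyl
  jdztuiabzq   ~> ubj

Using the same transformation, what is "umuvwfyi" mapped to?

Rule — move the first 3 characters to the end (rotate left by 3), then keep one character in every 3, starting at position 2 (positions 2nd, 5th, 8th, ...).
On "umuvwfyi" that produces "wiu".

wiu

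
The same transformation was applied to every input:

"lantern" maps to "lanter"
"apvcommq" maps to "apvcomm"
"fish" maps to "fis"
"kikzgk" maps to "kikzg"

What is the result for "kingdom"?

The pattern: delete the last character.
Applying that to "kingdom" gives "kingdo".

kingdo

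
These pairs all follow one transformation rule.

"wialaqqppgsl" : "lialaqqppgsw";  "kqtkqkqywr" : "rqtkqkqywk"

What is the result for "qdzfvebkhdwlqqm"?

Rule — swap the first and last characters.
"qdzfvebkhdwlqqm" → "mdzfvebkhdwlqqq".

mdzfvebkhdwlqqq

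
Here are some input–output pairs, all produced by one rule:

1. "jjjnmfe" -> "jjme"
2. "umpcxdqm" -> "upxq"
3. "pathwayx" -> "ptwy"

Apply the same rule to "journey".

juny

The transformation: keep every other character starting from the first (positions 1st, 3rd, 5th, ...).
Doing the same to "journey": "juny".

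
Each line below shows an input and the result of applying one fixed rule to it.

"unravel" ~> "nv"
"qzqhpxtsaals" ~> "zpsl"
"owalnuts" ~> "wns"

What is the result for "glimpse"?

In each case the input is transformed by: keep one character in every 3, starting at position 2 (positions 2nd, 5th, 8th, ...).
Doing the same to "glimpse": "lp".

lp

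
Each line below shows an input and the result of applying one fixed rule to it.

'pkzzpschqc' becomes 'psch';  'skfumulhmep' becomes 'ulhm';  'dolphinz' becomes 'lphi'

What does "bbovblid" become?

The transformation: delete the last 2 characters, then keep only the last 4 characters.
For "bbovblid", step one produces "bbovbl"; step two turns that into "ovbl".

ovbl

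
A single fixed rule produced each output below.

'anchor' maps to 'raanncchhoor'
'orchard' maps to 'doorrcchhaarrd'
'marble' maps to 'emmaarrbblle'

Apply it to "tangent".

tttaannggeennt

What's happening: double every character, then move the last character to the front.
Doing the same to "tangent": "tttaannggeennt".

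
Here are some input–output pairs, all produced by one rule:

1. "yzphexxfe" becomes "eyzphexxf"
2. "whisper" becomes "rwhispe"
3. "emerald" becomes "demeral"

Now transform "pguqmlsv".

The transformation: move the last character to the front.
On "pguqmlsv" that produces "vpguqmls".

vpguqmls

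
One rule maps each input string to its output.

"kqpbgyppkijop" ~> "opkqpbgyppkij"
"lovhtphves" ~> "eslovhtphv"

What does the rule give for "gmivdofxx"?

xxgmivdof

The transformation: move the last 2 characters to the front (rotate right by 2).
Doing the same to "gmivdofxx": "xxgmivdof".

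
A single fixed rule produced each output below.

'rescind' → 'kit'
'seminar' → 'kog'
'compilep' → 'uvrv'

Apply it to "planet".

The transformation: keep every other character starting from the second (positions 2nd, 4th, 6th, ...), then shift every letter 6 places forward in the alphabet (wrapping around).
For "planet" the result is "rtz".

rtz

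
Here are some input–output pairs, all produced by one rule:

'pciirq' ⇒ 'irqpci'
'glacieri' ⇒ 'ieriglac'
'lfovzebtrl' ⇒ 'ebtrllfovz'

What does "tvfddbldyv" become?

bldyvtvfdd

The rule is to swap the front and back halves of the string.
Doing the same to "tvfddbldyv": "bldyvtvfdd".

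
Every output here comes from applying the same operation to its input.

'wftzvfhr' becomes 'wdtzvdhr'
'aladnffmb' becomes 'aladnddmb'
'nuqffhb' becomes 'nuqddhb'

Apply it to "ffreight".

ddreight

What's happening: replace every "f" with "d".
On "ffreight" that produces "ddreight".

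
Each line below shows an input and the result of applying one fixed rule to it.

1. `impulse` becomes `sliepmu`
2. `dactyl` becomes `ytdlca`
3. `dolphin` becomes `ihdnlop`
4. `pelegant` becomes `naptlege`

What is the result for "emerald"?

The rule is to move the last 3 characters to the front (rotate right by 3), then swap each adjacent pair of characters (1↔2, 3↔4, ...).
On "emerald": the first step gives "aldemer", and the second then gives "laedemr".

laedemr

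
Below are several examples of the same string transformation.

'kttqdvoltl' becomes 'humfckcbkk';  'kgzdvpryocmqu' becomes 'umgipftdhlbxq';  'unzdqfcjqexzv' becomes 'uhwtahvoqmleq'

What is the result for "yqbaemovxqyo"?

Rule — shift every letter 9 places backward in the alphabet (wrapping around), then move the first 3 characters to the end (rotate left by 3).
"yqbaemovxqyo" → "phsrvdfmohpf" → "rvdfmohpfphs".

rvdfmohpfphs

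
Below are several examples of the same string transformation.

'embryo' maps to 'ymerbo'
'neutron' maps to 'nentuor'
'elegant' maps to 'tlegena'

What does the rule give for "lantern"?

What's happening: swap each adjacent pair of characters (1↔2, 3↔4, ...), then move the last character to the front.
"lantern" → "altnren" → "naltnre".

naltnre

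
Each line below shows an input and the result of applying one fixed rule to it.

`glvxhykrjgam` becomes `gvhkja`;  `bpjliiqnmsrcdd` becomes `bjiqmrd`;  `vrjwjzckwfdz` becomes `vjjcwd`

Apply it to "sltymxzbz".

What's happening: keep every other character starting from the first (positions 1st, 3rd, 5th, ...).
"sltymxzbz" → "stmzz".

stmzz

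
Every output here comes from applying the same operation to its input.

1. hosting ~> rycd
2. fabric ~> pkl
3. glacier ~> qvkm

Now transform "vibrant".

fslb

What's happening: delete the last 3 characters, then shift every letter 10 places forward in the alphabet (wrapping around).
"vibrant" → "vibr" → "fslb".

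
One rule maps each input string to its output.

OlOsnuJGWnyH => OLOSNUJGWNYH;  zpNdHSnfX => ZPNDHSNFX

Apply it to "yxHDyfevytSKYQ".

In each case the input is transformed by: convert every letter to uppercase.
So "yxHDyfevytSKYQ" becomes "YXHDYFEVYTSKYQ".

YXHDYFEVYTSKYQ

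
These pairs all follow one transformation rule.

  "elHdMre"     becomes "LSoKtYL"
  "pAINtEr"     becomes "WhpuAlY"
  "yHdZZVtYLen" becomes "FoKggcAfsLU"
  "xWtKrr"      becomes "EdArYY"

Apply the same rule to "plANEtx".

The transformation: flip the case of every letter, then shift every letter 7 places forward in the alphabet (wrapping around).
Applying that to "plANEtx" gives "WShulAE".

WShulAE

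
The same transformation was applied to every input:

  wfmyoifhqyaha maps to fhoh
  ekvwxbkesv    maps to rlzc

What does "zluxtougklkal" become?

srhs

In each case the input is transformed by: shift every letter 7 places forward in the alphabet (wrapping around), then keep only the last 4 characters.
For "zluxtougklkal", step one produces "gsbeavbnrsrhs"; step two turns that into "srhs".
(Check on "wfmyoifhqyaha": → "dmtfvpmoxfhoh" → "fhoh" ✓)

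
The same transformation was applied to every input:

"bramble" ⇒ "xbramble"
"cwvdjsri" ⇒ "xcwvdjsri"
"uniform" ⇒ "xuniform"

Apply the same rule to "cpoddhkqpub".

The transformation: prepend "x".
For "cpoddhkqpub" the result is "xcpoddhkqpub".

xcpoddhkqpub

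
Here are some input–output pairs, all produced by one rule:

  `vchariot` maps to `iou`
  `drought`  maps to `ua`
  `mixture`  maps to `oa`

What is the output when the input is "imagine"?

The transformation: shift every letter 6 places forward in the alphabet (wrapping around), then keep only the vowels.
Applying both steps to "imagine": "osgmotk", then "oo".

oo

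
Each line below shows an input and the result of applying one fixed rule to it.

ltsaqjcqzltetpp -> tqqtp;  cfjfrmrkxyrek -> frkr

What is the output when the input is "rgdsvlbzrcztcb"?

Looking at the pairs, the operation is to keep one character in every 3, starting at position 2 (positions 2nd, 5th, 8th, ...).
Doing the same to "rgdsvlbzrcztcb": "gvzzb".

gvzzb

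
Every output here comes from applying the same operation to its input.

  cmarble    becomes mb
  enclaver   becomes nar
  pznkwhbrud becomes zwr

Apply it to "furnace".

The pattern: keep one character in every 3, starting at position 2 (positions 2nd, 5th, 8th, ...).
For "furnace" the result is "ua".

ua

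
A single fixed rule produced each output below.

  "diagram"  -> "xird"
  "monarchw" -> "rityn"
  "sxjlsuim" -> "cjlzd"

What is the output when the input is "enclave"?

crmv

Rule — shift every letter 9 places backward in the alphabet (wrapping around), then delete the first 3 characters.
Working it through for "enclave": intermediate "vetcrmv", final "crmv".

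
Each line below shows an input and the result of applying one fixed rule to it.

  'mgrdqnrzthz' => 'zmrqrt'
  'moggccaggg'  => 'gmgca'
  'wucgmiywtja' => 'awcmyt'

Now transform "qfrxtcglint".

Rule — keep every other character starting from the first (positions 1st, 3rd, 5th, ...), then move the last character to the front.
Starting from "qfrxtcglint": after the first operation, "qrtgit"; after the second, "tqrtgi".

tqrtgi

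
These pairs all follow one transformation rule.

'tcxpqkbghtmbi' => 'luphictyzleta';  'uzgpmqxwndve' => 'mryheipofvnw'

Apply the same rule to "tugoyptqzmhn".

The rule is to shift every letter 8 places backward in the alphabet (wrapping around).
Applying that to "tugoyptqzmhn" gives "lmygqhlirezf".

lmygqhlirezf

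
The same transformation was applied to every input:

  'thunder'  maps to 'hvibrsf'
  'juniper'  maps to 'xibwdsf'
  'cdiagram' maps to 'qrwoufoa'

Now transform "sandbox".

gobrpcl

Each output is the input with this applied: shift every letter 12 places backward in the alphabet (wrapping around).
On "sandbox" that produces "gobrpcl".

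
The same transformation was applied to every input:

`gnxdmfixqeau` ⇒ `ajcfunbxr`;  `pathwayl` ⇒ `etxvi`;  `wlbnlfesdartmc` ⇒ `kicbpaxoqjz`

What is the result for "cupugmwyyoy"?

rdjtvvlv

In each case the input is transformed by: shift every letter 3 places backward in the alphabet (wrapping around), then delete the first 3 characters.
Working it through for "cupugmwyyoy": intermediate "zrmrdjtvvlv", final "rdjtvvlv".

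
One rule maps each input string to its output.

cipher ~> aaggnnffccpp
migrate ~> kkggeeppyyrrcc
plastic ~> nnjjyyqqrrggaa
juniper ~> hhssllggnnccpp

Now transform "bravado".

zzppyyttyybbmm

The transformation: shift every letter 2 places backward in the alphabet (wrapping around), then double every character.
So "bravado" becomes "zzppyyttyybbmm".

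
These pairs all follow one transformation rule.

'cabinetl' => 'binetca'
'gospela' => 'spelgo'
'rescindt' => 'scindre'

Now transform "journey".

urnejo

In each case the input is transformed by: delete the last character, then move the first 2 characters to the end (rotate left by 2).
On "journey" that produces "urnejo".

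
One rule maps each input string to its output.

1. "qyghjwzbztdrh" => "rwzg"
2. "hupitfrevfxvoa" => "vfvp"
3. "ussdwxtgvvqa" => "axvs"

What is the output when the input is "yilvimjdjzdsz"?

smjl

The pattern: keep one character in every 3, starting at position 3 (positions 3rd, 6th, 9th, ...), then swap the first and last characters.
Starting from "yilvimjdjzdsz": after the first operation, "lmjs"; after the second, "smjl".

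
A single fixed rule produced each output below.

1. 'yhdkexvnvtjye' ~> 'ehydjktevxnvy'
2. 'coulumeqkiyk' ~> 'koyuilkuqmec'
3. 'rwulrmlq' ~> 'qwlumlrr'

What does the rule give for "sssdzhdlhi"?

Each output is the input with this applied: take characters alternately from the front and the back (1st, last, 2nd, 2nd-last, ...), then move the first character to the end.
For "sssdzhdlhi", step one produces "sishslddzh"; step two turns that into "ishslddzhs".

ishslddzhs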